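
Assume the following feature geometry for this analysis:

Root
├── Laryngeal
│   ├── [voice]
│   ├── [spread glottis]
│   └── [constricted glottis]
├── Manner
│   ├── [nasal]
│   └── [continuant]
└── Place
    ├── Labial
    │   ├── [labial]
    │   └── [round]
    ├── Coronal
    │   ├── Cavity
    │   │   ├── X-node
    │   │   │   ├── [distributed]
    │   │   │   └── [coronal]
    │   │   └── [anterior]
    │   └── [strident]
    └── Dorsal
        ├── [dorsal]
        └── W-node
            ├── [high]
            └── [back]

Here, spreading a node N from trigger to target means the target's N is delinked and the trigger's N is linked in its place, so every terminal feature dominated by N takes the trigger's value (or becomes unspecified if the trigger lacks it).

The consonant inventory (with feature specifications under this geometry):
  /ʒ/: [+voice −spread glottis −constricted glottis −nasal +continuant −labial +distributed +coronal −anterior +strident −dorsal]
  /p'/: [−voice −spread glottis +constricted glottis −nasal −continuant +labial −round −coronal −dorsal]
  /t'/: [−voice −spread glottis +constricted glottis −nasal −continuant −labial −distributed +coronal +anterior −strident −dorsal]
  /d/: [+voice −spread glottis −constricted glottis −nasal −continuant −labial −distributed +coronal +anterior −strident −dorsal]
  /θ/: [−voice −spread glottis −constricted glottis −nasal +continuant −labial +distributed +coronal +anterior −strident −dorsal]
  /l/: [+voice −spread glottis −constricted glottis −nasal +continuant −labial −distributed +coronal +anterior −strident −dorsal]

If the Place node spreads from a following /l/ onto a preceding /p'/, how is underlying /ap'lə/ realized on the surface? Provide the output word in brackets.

[at'lə]

Terminals under Place in this geometry: [labial], [round], [distributed], [coronal], [anterior], [strident], [dorsal], [high], [back].
Spreading Place from /l/ onto /p'/ replaces those values with /l/'s: [−labial], [−distributed], [+coronal], [+anterior], [−strident], [−dorsal]. Features outside Place ([voice], [spread glottis], [constricted glottis], …) stay as in /p'/.
This feature bundle is that of [t'], so /ap'lə/ surfaces as [at'lə].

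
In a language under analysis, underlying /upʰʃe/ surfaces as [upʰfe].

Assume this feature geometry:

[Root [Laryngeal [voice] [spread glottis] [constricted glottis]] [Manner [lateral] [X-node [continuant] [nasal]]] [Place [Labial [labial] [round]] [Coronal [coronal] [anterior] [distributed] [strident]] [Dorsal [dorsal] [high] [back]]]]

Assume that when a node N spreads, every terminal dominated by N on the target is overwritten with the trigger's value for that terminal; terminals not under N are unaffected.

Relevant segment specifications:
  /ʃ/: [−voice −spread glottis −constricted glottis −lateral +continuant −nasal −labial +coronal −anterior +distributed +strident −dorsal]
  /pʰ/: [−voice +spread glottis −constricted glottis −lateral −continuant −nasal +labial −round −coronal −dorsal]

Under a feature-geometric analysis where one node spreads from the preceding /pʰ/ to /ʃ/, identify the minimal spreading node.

Place

The alternation /ʃ/ → [f] changes [labial], [round], [coronal], [anterior], [distributed], [strident] and nothing else.
The smallest constituent containing every changed terminal is Place — each of its daughters lacks at least one of the affected features.
Delinking /ʃ/'s Place and associating /pʰ/'s Place gives precisely the feature bundle of [f].
Since [spread glottis], [continuant] are preserved even though /pʰ/ disagrees there, no node above Place spread.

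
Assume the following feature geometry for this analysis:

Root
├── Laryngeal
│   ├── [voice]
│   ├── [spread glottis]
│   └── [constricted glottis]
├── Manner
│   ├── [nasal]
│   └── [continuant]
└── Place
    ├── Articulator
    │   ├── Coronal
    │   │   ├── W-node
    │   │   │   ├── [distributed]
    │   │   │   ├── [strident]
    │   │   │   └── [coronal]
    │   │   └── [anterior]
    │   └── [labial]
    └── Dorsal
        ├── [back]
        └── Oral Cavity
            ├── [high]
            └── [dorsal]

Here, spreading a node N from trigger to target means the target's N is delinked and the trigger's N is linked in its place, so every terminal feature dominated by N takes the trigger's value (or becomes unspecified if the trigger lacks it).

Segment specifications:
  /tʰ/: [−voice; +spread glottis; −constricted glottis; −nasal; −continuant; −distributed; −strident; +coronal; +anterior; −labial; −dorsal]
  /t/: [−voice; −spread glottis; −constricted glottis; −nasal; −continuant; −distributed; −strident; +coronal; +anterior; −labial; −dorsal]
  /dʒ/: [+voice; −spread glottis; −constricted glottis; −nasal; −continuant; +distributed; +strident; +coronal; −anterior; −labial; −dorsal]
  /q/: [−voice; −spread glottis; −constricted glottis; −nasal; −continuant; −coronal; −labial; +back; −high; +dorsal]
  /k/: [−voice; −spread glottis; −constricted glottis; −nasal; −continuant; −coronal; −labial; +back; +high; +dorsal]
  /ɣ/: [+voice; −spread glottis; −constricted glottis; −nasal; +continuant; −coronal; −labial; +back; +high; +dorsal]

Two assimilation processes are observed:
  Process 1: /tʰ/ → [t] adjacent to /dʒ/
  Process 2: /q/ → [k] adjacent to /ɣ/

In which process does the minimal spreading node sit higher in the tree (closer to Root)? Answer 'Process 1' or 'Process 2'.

In Process 1, [spread glottis] changes, so the minimal spreading node is [spread glottis] at depth 2.
Process 2 alters [high]; the lowest dominating node is [high] (depth 4 from Root).
[spread glottis] is closer to Root than [high], so Process 1 spreads the higher node.

Process 1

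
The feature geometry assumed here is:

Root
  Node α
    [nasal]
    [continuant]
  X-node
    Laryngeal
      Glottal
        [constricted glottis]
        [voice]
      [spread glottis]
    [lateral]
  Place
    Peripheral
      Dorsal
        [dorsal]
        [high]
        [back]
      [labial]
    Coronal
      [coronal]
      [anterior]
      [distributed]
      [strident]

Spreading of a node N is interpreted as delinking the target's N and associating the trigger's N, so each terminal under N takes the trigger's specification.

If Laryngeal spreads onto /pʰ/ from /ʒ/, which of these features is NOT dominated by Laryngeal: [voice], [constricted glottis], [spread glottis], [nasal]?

Laryngeal dominates exactly [constricted glottis], [voice], [spread glottis].
Spreading Laryngeal replaces [constricted glottis], [spread glottis], [voice] with the trigger's values, since each sits inside the Laryngeal constituent.
[nasal] is not within the Laryngeal subtree (it hangs from Node α), so /pʰ/'s [nasal] value survives.

[nasal]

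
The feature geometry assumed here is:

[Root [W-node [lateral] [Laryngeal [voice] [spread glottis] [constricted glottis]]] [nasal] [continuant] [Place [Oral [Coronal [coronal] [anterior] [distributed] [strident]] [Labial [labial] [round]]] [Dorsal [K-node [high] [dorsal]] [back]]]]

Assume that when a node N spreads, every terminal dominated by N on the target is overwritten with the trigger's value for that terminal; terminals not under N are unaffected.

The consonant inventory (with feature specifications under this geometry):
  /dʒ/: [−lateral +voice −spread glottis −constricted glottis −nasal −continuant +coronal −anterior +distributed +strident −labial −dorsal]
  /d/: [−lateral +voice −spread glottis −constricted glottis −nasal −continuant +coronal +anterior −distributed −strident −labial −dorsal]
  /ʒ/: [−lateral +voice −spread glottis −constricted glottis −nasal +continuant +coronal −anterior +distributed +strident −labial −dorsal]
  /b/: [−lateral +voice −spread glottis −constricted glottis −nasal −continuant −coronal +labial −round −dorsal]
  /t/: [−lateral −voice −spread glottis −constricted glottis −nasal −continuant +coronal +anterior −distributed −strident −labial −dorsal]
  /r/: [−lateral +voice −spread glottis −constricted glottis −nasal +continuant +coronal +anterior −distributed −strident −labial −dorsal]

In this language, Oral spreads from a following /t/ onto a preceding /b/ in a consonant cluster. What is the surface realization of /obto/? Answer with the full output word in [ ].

Oral immediately or transitively dominates [coronal], [anterior], [distributed], [strident], [labial], [round].
The target acquires /t/'s values for everything under Oral — [+coronal], [+anterior], [−distributed], [−strident], [−labial] — while keeping its own [lateral], [voice], [spread glottis], ….
Among the inventory, only /d/ has exactly this specification, giving the surface form [odto].

[odto]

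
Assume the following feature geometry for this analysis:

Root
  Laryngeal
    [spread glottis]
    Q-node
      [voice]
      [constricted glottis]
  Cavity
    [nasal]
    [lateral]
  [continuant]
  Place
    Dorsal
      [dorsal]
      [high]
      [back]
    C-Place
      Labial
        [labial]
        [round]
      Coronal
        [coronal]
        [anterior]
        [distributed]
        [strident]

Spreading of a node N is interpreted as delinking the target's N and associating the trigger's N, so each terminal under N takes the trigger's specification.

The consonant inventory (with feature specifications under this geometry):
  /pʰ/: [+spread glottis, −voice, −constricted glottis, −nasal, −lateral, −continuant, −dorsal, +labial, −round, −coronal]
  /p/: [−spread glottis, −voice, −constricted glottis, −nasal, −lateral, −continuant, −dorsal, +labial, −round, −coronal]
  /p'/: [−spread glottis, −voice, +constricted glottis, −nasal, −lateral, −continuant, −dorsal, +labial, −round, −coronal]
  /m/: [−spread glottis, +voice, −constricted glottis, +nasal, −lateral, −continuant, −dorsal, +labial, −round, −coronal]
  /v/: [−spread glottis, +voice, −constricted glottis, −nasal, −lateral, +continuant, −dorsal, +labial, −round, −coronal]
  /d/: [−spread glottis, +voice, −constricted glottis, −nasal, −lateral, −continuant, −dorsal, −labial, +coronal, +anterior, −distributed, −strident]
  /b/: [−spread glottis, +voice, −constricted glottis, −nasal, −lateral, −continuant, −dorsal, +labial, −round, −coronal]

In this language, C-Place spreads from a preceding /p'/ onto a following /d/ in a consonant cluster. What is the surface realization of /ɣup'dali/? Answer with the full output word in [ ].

[ɣup'bali]

The C-Place node dominates the terminals [labial], [round], [coronal], [anterior], [distributed], [strident].
The target acquires /p'/'s values for everything under C-Place — [+labial], [−round], [−coronal] — while keeping its own [spread glottis], [voice], [constricted glottis], ….
The resulting bundle matches /b/ in the inventory; substituting it for /d/ gives [ɣup'bali].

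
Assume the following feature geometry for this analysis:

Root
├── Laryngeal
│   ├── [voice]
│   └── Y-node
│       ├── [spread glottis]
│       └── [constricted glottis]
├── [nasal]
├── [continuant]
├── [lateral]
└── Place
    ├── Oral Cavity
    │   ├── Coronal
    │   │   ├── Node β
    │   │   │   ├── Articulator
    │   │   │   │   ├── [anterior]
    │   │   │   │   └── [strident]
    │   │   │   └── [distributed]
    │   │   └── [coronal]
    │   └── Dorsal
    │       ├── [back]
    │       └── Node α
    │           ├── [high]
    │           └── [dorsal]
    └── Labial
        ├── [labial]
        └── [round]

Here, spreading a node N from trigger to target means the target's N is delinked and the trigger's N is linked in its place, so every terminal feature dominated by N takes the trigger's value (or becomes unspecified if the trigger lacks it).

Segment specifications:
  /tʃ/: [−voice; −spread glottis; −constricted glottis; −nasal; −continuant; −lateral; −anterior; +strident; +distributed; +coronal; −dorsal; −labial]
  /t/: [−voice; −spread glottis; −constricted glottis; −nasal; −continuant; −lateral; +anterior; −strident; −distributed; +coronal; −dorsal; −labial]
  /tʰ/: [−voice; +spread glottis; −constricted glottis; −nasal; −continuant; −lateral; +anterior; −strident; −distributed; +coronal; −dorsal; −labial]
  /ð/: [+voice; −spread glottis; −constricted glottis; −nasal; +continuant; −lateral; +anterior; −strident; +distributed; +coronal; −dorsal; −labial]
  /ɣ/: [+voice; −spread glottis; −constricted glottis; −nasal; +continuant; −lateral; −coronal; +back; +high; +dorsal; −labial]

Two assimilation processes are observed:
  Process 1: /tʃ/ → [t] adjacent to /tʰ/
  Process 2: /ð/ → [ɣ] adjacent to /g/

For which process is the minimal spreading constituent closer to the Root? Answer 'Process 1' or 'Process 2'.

In Process 1, [anterior], [distributed], [strident] change, so the minimal spreading node is Node β at depth 4.
Process 2: the features that change are [coronal], [anterior], [distributed], [strident], [dorsal], [high], [back]; the minimal node is Oral Cavity (depth 2).
Oral Cavity (depth 2) sits above Node β (depth 4), making Process 2 the one with the higher spreading node.

Process 2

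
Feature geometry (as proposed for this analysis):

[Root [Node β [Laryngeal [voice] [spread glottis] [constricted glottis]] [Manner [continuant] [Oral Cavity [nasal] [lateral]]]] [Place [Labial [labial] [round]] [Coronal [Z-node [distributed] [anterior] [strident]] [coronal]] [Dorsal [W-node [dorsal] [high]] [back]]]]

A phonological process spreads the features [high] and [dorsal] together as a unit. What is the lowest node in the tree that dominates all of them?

W-node

[high]: Root → Place → Dorsal → W-node → [high].
[dorsal]: Root → Place → Dorsal → W-node → [dorsal].
The listed terminals split across distinct daughters of W-node, so W-node itself is the smallest node containing them all.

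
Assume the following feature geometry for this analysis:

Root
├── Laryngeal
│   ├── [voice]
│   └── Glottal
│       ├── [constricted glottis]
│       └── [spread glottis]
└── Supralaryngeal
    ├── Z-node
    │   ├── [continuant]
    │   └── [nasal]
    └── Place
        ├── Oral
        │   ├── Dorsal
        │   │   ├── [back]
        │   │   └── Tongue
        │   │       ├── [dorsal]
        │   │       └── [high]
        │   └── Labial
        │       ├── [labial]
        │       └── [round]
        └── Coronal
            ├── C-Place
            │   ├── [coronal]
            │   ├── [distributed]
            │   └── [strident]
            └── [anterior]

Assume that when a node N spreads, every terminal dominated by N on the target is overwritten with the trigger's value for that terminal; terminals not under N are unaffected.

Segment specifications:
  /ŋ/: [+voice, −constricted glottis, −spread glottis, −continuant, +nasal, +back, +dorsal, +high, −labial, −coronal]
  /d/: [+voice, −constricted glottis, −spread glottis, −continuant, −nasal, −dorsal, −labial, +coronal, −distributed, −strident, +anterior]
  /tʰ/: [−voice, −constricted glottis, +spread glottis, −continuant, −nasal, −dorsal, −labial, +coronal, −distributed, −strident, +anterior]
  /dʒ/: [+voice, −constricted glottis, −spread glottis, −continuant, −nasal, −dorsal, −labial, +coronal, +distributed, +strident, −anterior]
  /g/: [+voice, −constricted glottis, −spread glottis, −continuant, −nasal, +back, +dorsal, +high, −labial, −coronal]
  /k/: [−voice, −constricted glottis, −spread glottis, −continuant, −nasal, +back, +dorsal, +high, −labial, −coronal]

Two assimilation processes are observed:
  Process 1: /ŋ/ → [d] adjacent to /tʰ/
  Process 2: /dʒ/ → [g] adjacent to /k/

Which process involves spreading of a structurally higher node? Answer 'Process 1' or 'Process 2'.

Process 1: the features that change are [nasal], [coronal], [anterior], [distributed], [strident], [dorsal], [high], [back]; the minimal node is Supralaryngeal (depth 1).
Process 2: the features that change are [coronal], [anterior], [distributed], [strident], [dorsal], [high], [back]; the minimal node is Place (depth 2).
Supralaryngeal is closer to Root than Place, so Process 1 spreads the higher node.

Process 1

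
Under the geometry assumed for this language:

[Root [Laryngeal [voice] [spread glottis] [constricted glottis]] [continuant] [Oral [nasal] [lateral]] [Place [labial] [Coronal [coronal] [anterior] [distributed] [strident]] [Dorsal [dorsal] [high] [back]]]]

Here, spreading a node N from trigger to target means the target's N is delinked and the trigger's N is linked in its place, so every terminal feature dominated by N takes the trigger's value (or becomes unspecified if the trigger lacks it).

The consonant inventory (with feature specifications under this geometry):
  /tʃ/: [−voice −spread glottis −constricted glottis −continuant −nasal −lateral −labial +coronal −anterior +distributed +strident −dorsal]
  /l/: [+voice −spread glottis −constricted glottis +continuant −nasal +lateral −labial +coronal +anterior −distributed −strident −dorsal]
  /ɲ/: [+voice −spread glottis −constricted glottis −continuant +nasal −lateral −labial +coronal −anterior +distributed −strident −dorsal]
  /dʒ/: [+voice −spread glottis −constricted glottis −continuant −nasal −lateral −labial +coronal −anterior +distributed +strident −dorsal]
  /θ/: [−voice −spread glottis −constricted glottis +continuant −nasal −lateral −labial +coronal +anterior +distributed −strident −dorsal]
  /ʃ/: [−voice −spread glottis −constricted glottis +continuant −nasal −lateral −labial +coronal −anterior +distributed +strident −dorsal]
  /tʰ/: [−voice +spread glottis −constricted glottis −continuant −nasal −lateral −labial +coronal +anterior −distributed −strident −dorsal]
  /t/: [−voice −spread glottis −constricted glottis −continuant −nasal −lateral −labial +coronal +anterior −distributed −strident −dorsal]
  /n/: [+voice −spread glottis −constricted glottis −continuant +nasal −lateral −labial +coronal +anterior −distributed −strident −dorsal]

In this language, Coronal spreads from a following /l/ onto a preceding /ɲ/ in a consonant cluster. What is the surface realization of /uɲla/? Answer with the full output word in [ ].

The Coronal node dominates the terminals [coronal], [anterior], [distributed], [strident].
After delinking /ɲ/'s Coronal and linking /l/'s, the affected terminals become [+coronal], [+anterior], [−distributed], [−strident]; [voice], [spread glottis], [constricted glottis], … (outside Coronal) are retained from /ɲ/.
Among the inventory, only /n/ has exactly this specification, giving the surface form [unla].

[unla]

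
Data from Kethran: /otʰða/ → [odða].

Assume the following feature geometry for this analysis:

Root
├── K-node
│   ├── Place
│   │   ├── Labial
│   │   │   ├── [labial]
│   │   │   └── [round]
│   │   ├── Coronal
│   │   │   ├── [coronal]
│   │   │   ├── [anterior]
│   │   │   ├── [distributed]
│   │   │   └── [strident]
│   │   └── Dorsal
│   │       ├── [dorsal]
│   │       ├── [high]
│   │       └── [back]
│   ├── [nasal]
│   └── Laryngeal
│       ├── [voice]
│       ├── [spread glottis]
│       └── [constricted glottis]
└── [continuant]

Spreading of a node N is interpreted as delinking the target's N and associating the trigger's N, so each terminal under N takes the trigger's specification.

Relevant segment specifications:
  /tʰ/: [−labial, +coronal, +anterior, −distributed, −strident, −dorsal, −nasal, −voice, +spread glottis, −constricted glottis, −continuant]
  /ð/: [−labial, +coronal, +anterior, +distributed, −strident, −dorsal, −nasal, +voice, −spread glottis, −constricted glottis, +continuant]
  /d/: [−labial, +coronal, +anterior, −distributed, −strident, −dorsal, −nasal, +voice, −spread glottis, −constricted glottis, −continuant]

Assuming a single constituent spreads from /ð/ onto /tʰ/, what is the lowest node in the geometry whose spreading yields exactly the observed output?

Laryngeal

Feature comparison: [voice], [spread glottis] differ between /tʰ/ and [d]; the remaining terminals match.
These terminals are all dominated by Laryngeal, and no proper subconstituent of Laryngeal covers them all; Laryngeal is their lowest common ancestor.
Delinking /tʰ/'s Laryngeal and associating /ð/'s Laryngeal gives precisely the feature bundle of [d].
Had K-node or a higher node spread, [distributed] would have taken /ð/'s value; it stays as in /tʰ/, confirming the spreading constituent is exactly Laryngeal.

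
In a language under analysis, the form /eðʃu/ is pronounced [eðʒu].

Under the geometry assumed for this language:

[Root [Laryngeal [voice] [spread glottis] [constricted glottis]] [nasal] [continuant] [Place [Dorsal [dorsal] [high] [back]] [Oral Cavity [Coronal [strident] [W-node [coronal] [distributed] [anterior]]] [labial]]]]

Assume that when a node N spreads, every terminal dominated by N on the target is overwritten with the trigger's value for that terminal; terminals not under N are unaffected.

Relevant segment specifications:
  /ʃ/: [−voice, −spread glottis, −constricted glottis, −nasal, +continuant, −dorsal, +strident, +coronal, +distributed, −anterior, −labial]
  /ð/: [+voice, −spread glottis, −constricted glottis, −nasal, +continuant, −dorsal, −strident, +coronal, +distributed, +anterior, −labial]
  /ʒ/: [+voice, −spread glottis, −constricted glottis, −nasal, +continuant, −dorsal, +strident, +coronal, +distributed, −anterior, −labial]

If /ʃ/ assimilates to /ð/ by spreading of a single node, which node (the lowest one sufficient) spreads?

Feature comparison: [voice] differs between /ʃ/ and [ʒ]; the remaining terminals match.
With a single altered terminal, the smallest constituent that could spread is that terminal — [voice].
[strident], [anterior] stay as in /ʃ/ although /ð/ differs there, so no node dominating them spread; among the remaining candidates [voice] is the lowest that derives the output.

[voice]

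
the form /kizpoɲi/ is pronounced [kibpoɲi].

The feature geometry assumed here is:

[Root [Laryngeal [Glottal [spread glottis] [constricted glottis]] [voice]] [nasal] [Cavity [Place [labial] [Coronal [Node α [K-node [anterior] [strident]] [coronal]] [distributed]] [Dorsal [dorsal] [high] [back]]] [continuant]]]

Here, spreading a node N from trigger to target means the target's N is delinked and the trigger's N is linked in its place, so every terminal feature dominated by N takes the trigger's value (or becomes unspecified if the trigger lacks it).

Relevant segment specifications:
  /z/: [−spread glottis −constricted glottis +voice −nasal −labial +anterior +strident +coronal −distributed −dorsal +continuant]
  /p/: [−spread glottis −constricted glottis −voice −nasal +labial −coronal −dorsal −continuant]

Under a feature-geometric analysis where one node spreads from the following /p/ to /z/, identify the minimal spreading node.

Cavity

The alternation /z/ → [b] changes [continuant], [labial], [coronal], [anterior], [distributed], [strident] and nothing else.
These terminals are all dominated by Cavity, and no proper subconstituent of Cavity covers them all; Cavity is their lowest common ancestor.
Delinking /z/'s Cavity and associating /p/'s Cavity gives precisely the feature bundle of [b].
[voice] — on which /p/ differs from /z/ — is unchanged, so Root cannot have spread; the constituent is no larger than Cavity.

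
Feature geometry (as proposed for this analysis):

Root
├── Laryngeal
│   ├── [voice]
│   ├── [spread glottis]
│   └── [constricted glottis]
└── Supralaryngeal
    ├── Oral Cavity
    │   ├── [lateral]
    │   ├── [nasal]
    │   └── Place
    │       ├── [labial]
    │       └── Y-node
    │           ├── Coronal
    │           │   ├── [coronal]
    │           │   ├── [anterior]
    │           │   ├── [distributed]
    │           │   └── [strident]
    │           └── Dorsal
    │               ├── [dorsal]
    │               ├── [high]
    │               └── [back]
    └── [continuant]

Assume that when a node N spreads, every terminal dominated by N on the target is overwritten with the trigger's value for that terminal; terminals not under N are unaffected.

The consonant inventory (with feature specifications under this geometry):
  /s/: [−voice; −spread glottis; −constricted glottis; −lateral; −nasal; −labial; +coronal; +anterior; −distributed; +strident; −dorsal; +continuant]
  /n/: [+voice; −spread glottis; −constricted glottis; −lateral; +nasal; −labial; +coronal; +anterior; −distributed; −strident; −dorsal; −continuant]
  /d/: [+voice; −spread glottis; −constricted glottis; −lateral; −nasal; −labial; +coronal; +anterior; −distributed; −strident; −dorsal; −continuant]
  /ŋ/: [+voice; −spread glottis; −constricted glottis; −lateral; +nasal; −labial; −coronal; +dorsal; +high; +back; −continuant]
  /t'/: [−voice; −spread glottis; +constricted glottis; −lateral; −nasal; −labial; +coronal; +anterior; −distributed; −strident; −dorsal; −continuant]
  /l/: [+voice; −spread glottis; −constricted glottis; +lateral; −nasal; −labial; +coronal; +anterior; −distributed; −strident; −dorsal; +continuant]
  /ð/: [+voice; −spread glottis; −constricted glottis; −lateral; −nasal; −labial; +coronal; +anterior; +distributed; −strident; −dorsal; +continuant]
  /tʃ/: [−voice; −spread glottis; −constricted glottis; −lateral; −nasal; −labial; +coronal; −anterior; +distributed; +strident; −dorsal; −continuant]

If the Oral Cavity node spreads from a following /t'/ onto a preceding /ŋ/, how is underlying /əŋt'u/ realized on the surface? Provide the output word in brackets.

[ədt'u]

The Oral Cavity node dominates the terminals [lateral], [nasal], [labial], [coronal], [anterior], [distributed], [strident], [dorsal], [high], [back].
After delinking /ŋ/'s Oral Cavity and linking /t'/'s, the affected terminals become [−lateral], [−nasal], [−labial], [+coronal], [+anterior], [−distributed], [−strident], [−dorsal]; [voice], [spread glottis], [constricted glottis], … (outside Oral Cavity) are retained from /ŋ/.
This feature bundle is that of [d], so /əŋt'u/ surfaces as [ədt'u].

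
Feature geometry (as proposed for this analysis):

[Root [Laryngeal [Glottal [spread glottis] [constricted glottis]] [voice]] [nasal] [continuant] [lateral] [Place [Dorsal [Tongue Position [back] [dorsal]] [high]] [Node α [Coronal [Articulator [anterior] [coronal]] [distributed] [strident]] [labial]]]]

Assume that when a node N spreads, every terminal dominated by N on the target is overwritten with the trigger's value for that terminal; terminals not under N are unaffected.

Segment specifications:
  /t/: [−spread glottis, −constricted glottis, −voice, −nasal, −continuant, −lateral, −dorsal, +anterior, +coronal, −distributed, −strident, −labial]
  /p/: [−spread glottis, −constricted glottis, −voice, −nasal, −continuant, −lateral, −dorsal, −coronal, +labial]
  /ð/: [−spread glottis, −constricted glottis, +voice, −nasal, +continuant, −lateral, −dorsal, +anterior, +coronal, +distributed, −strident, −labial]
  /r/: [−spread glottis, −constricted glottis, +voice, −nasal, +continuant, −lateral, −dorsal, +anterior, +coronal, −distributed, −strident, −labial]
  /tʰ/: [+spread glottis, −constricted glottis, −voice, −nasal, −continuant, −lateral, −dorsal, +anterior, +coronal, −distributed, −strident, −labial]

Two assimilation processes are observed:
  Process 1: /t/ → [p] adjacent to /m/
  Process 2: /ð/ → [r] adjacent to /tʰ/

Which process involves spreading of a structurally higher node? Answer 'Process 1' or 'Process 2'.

Process 1: the features that change are [labial], [coronal], [anterior], [distributed], [strident]; the minimal node is Node α (depth 2).
In Process 2, [distributed] changes, so the minimal spreading node is [distributed] at depth 4.
Node α (depth 2) sits above [distributed] (depth 4), making Process 1 the one with the higher spreading node.

Process 1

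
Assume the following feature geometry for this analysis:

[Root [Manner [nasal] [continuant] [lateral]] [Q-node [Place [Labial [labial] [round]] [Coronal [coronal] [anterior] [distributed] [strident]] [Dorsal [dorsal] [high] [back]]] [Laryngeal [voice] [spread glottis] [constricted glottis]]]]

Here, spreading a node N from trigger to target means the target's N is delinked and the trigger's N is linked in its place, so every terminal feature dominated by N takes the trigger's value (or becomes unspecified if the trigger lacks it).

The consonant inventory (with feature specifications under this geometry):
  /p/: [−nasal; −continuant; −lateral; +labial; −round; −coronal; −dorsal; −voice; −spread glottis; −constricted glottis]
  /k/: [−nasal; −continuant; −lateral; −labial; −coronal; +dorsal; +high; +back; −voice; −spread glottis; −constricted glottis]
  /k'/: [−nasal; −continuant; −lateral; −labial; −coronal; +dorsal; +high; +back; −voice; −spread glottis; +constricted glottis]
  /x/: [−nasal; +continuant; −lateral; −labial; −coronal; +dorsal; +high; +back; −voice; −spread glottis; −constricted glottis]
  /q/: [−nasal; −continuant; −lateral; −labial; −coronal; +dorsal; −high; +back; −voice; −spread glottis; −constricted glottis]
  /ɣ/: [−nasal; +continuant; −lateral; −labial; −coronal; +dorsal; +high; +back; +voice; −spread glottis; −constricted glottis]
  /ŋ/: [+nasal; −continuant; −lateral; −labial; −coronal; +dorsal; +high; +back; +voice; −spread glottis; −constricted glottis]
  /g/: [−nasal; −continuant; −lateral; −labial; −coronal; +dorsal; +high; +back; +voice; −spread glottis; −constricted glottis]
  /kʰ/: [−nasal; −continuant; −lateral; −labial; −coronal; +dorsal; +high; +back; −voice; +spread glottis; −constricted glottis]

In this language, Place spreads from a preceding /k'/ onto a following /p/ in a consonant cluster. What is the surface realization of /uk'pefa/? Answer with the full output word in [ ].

[uk'kefa]

Terminals under Place in this geometry: [labial], [round], [coronal], [anterior], [distributed], [strident], [dorsal], [high], [back].
Spreading Place from /k'/ onto /p/ replaces those values with /k'/'s: [−labial], [−coronal], [+dorsal], [+high], [+back]. Features outside Place ([nasal], [continuant], [lateral], …) stay as in /p/.
This feature bundle is that of [k], so /uk'pefa/ surfaces as [uk'kefa].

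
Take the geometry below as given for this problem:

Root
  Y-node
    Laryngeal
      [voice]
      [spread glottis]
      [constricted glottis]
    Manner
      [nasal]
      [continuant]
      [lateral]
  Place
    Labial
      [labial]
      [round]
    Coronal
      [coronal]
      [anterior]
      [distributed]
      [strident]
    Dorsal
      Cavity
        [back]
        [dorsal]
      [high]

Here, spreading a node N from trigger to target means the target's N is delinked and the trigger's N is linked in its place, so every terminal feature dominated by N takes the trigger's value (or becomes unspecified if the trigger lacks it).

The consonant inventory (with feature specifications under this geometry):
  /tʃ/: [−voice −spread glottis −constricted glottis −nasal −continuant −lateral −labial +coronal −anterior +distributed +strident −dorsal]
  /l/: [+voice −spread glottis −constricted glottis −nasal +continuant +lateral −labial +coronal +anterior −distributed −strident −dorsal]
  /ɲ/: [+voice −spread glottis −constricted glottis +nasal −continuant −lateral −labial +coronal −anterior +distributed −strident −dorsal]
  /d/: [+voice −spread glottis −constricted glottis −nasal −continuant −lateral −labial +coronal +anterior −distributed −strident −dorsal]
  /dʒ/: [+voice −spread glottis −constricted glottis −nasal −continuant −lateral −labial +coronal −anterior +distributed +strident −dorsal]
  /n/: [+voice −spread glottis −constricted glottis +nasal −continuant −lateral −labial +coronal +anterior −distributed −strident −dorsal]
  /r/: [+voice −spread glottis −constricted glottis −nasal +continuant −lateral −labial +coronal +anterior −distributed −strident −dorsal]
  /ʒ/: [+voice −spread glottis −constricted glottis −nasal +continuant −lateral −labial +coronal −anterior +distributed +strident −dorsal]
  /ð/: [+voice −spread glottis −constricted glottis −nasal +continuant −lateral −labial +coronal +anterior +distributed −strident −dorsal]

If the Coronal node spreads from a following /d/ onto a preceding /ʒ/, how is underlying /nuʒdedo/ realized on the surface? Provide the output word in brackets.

[nurdedo]

The Coronal node dominates the terminals [coronal], [anterior], [distributed], [strident].
Spreading Coronal from /d/ onto /ʒ/ replaces those values with /d/'s: [+coronal], [+anterior], [−distributed], [−strident]. Features outside Coronal ([voice], [spread glottis], [constricted glottis], …) stay as in /ʒ/.
Among the inventory, only /r/ has exactly this specification, giving the surface form [nurdedo].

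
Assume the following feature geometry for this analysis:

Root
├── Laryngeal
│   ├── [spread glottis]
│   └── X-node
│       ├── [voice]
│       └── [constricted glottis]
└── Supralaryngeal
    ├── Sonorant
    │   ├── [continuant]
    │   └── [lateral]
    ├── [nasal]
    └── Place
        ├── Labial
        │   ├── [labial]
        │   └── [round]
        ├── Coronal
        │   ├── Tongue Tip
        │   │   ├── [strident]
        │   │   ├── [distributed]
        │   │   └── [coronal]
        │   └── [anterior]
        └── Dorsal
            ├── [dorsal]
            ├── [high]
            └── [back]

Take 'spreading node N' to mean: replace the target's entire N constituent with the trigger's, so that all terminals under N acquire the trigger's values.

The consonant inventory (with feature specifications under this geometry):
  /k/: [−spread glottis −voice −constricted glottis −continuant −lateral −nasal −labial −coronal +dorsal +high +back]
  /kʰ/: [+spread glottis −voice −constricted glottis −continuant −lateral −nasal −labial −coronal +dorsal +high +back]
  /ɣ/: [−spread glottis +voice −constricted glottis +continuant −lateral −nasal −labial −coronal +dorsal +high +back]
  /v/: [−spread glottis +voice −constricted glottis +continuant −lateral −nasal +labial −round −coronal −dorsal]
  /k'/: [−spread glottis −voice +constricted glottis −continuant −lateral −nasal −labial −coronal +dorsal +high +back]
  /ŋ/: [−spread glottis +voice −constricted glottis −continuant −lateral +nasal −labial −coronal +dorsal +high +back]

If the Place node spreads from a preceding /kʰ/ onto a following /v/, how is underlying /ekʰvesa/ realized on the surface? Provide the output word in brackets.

[ekʰɣesa]

Terminals under Place in this geometry: [labial], [round], [strident], [distributed], [coronal], [anterior], [dorsal], [high], [back].
The target acquires /kʰ/'s values for everything under Place — [−labial], [−coronal], [+dorsal], [+high], [+back] — while keeping its own [spread glottis], [voice], [constricted glottis], ….
Among the inventory, only /ɣ/ has exactly this specification, giving the surface form [ekʰɣesa].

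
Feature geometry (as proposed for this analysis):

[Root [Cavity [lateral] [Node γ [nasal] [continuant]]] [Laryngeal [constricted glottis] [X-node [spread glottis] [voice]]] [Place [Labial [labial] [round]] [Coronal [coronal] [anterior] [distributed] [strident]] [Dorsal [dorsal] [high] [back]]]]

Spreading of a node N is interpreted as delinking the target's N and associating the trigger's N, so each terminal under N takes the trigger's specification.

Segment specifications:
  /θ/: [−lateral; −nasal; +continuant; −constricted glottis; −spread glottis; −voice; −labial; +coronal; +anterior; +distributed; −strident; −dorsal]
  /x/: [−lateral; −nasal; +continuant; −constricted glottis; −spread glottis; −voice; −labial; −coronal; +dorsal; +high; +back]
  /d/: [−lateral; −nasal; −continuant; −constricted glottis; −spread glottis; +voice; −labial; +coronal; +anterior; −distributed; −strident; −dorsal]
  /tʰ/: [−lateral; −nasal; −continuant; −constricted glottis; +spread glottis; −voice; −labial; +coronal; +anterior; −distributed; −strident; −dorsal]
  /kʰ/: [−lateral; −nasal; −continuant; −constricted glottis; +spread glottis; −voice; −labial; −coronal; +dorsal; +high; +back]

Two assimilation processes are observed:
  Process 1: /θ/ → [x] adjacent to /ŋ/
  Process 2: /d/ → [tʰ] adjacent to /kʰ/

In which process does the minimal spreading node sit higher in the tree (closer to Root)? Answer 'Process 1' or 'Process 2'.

Process 1: the features that change are [coronal], [anterior], [distributed], [strident], [dorsal], [high], [back]; the minimal node is Place (depth 1).
Process 2 alters [voice], [spread glottis]; the lowest common ancestor is X-node (depth 2 from Root).
Place is closer to Root than X-node, so Process 1 spreads the higher node.

Process 1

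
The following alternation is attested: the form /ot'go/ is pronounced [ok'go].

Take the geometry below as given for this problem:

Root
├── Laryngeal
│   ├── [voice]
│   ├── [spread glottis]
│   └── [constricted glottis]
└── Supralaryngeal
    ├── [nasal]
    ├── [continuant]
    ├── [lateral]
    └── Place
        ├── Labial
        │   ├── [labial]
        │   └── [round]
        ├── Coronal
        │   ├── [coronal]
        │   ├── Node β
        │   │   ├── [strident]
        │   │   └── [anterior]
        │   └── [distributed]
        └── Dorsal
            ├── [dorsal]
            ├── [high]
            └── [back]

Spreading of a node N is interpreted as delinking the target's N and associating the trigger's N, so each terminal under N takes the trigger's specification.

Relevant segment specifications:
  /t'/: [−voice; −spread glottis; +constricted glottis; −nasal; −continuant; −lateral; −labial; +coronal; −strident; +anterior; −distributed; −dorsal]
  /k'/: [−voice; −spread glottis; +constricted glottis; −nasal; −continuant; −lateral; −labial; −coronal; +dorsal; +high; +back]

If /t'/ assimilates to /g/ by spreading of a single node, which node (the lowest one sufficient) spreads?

Place

/t'/ and [k'] differ in [coronal], [anterior], [distributed], [strident], [dorsal], [high], [back]; every other specified feature is identical.
In this geometry the lowest node dominating all of them is Place: every daughter of Place dominates only a proper subset, so no lower node suffices.
Delinking /t'/'s Place and associating /g/'s Place gives precisely the feature bundle of [k'].
[voice], [constricted glottis] stay as in /t'/ although /g/ differs there, so no node dominating them spread; among the remaining candidates Place is the lowest that derives the output.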